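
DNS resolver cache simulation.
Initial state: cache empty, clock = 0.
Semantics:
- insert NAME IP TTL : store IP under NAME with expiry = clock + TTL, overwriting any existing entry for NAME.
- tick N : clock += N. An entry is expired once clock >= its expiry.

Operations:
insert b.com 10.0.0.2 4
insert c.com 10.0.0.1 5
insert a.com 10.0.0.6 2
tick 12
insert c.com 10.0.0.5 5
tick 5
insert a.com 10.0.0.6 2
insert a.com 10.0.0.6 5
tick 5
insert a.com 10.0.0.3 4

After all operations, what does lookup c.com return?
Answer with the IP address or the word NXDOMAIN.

Op 1: insert b.com -> 10.0.0.2 (expiry=0+4=4). clock=0
Op 2: insert c.com -> 10.0.0.1 (expiry=0+5=5). clock=0
Op 3: insert a.com -> 10.0.0.6 (expiry=0+2=2). clock=0
Op 4: tick 12 -> clock=12. purged={a.com,b.com,c.com}
Op 5: insert c.com -> 10.0.0.5 (expiry=12+5=17). clock=12
Op 6: tick 5 -> clock=17. purged={c.com}
Op 7: insert a.com -> 10.0.0.6 (expiry=17+2=19). clock=17
Op 8: insert a.com -> 10.0.0.6 (expiry=17+5=22). clock=17
Op 9: tick 5 -> clock=22. purged={a.com}
Op 10: insert a.com -> 10.0.0.3 (expiry=22+4=26). clock=22
lookup c.com: not in cache (expired or never inserted)

Answer: NXDOMAIN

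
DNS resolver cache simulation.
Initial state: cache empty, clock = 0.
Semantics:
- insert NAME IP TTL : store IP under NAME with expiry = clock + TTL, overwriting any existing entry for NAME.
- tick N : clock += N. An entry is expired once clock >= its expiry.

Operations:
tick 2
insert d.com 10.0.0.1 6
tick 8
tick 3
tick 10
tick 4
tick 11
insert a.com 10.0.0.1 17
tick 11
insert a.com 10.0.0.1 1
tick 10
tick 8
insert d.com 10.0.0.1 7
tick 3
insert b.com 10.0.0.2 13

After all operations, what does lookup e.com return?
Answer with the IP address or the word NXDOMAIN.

Op 1: tick 2 -> clock=2.
Op 2: insert d.com -> 10.0.0.1 (expiry=2+6=8). clock=2
Op 3: tick 8 -> clock=10. purged={d.com}
Op 4: tick 3 -> clock=13.
Op 5: tick 10 -> clock=23.
Op 6: tick 4 -> clock=27.
Op 7: tick 11 -> clock=38.
Op 8: insert a.com -> 10.0.0.1 (expiry=38+17=55). clock=38
Op 9: tick 11 -> clock=49.
Op 10: insert a.com -> 10.0.0.1 (expiry=49+1=50). clock=49
Op 11: tick 10 -> clock=59. purged={a.com}
Op 12: tick 8 -> clock=67.
Op 13: insert d.com -> 10.0.0.1 (expiry=67+7=74). clock=67
Op 14: tick 3 -> clock=70.
Op 15: insert b.com -> 10.0.0.2 (expiry=70+13=83). clock=70
lookup e.com: not in cache (expired or never inserted)

Answer: NXDOMAIN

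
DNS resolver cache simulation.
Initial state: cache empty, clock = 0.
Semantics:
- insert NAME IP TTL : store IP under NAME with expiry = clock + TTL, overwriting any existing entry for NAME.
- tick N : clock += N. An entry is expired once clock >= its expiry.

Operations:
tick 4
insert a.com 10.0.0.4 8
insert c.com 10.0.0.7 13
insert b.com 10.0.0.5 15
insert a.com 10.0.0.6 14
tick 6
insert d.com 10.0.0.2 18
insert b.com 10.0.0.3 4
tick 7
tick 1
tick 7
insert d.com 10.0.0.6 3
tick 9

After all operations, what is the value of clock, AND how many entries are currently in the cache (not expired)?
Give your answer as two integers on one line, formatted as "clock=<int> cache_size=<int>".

Answer: clock=34 cache_size=0

Derivation:
Op 1: tick 4 -> clock=4.
Op 2: insert a.com -> 10.0.0.4 (expiry=4+8=12). clock=4
Op 3: insert c.com -> 10.0.0.7 (expiry=4+13=17). clock=4
Op 4: insert b.com -> 10.0.0.5 (expiry=4+15=19). clock=4
Op 5: insert a.com -> 10.0.0.6 (expiry=4+14=18). clock=4
Op 6: tick 6 -> clock=10.
Op 7: insert d.com -> 10.0.0.2 (expiry=10+18=28). clock=10
Op 8: insert b.com -> 10.0.0.3 (expiry=10+4=14). clock=10
Op 9: tick 7 -> clock=17. purged={b.com,c.com}
Op 10: tick 1 -> clock=18. purged={a.com}
Op 11: tick 7 -> clock=25.
Op 12: insert d.com -> 10.0.0.6 (expiry=25+3=28). clock=25
Op 13: tick 9 -> clock=34. purged={d.com}
Final clock = 34
Final cache (unexpired): {} -> size=0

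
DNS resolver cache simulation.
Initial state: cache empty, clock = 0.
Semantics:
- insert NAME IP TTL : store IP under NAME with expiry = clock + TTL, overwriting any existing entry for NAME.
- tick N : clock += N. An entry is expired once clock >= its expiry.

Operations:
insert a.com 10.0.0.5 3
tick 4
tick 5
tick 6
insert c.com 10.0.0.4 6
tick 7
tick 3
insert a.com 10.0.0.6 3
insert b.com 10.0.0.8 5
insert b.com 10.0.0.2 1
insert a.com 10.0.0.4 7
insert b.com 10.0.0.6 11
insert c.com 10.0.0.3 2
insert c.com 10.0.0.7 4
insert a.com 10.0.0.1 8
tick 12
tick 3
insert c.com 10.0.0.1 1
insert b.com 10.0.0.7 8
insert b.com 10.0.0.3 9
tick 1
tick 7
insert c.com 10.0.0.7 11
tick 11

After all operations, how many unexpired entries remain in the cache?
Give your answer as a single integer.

Answer: 0

Derivation:
Op 1: insert a.com -> 10.0.0.5 (expiry=0+3=3). clock=0
Op 2: tick 4 -> clock=4. purged={a.com}
Op 3: tick 5 -> clock=9.
Op 4: tick 6 -> clock=15.
Op 5: insert c.com -> 10.0.0.4 (expiry=15+6=21). clock=15
Op 6: tick 7 -> clock=22. purged={c.com}
Op 7: tick 3 -> clock=25.
Op 8: insert a.com -> 10.0.0.6 (expiry=25+3=28). clock=25
Op 9: insert b.com -> 10.0.0.8 (expiry=25+5=30). clock=25
Op 10: insert b.com -> 10.0.0.2 (expiry=25+1=26). clock=25
Op 11: insert a.com -> 10.0.0.4 (expiry=25+7=32). clock=25
Op 12: insert b.com -> 10.0.0.6 (expiry=25+11=36). clock=25
Op 13: insert c.com -> 10.0.0.3 (expiry=25+2=27). clock=25
Op 14: insert c.com -> 10.0.0.7 (expiry=25+4=29). clock=25
Op 15: insert a.com -> 10.0.0.1 (expiry=25+8=33). clock=25
Op 16: tick 12 -> clock=37. purged={a.com,b.com,c.com}
Op 17: tick 3 -> clock=40.
Op 18: insert c.com -> 10.0.0.1 (expiry=40+1=41). clock=40
Op 19: insert b.com -> 10.0.0.7 (expiry=40+8=48). clock=40
Op 20: insert b.com -> 10.0.0.3 (expiry=40+9=49). clock=40
Op 21: tick 1 -> clock=41. purged={c.com}
Op 22: tick 7 -> clock=48.
Op 23: insert c.com -> 10.0.0.7 (expiry=48+11=59). clock=48
Op 24: tick 11 -> clock=59. purged={b.com,c.com}
Final cache (unexpired): {} -> size=0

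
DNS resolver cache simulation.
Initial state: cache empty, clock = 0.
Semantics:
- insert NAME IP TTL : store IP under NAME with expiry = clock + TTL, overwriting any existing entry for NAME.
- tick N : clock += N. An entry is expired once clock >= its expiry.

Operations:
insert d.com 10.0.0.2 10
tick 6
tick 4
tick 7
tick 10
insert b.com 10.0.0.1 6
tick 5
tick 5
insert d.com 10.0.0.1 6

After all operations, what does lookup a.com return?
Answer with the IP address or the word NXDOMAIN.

Answer: NXDOMAIN

Derivation:
Op 1: insert d.com -> 10.0.0.2 (expiry=0+10=10). clock=0
Op 2: tick 6 -> clock=6.
Op 3: tick 4 -> clock=10. purged={d.com}
Op 4: tick 7 -> clock=17.
Op 5: tick 10 -> clock=27.
Op 6: insert b.com -> 10.0.0.1 (expiry=27+6=33). clock=27
Op 7: tick 5 -> clock=32.
Op 8: tick 5 -> clock=37. purged={b.com}
Op 9: insert d.com -> 10.0.0.1 (expiry=37+6=43). clock=37
lookup a.com: not in cache (expired or never inserted)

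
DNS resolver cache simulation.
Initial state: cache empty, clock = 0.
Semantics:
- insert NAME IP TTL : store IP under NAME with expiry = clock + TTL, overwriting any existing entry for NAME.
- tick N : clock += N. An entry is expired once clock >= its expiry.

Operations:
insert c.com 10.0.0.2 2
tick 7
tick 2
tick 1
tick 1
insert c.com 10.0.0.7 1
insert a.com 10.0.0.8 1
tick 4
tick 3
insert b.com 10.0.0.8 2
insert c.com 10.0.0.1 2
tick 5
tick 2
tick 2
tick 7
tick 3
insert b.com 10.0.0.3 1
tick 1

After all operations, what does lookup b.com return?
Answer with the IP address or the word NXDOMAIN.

Answer: NXDOMAIN

Derivation:
Op 1: insert c.com -> 10.0.0.2 (expiry=0+2=2). clock=0
Op 2: tick 7 -> clock=7. purged={c.com}
Op 3: tick 2 -> clock=9.
Op 4: tick 1 -> clock=10.
Op 5: tick 1 -> clock=11.
Op 6: insert c.com -> 10.0.0.7 (expiry=11+1=12). clock=11
Op 7: insert a.com -> 10.0.0.8 (expiry=11+1=12). clock=11
Op 8: tick 4 -> clock=15. purged={a.com,c.com}
Op 9: tick 3 -> clock=18.
Op 10: insert b.com -> 10.0.0.8 (expiry=18+2=20). clock=18
Op 11: insert c.com -> 10.0.0.1 (expiry=18+2=20). clock=18
Op 12: tick 5 -> clock=23. purged={b.com,c.com}
Op 13: tick 2 -> clock=25.
Op 14: tick 2 -> clock=27.
Op 15: tick 7 -> clock=34.
Op 16: tick 3 -> clock=37.
Op 17: insert b.com -> 10.0.0.3 (expiry=37+1=38). clock=37
Op 18: tick 1 -> clock=38. purged={b.com}
lookup b.com: not in cache (expired or never inserted)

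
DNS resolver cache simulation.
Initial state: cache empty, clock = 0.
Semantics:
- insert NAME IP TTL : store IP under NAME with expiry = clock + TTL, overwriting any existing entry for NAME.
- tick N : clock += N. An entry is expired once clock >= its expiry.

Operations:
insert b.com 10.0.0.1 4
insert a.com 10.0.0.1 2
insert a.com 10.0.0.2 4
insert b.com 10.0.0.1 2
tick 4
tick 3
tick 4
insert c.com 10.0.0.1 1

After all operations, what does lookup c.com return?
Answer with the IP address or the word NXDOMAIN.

Answer: 10.0.0.1

Derivation:
Op 1: insert b.com -> 10.0.0.1 (expiry=0+4=4). clock=0
Op 2: insert a.com -> 10.0.0.1 (expiry=0+2=2). clock=0
Op 3: insert a.com -> 10.0.0.2 (expiry=0+4=4). clock=0
Op 4: insert b.com -> 10.0.0.1 (expiry=0+2=2). clock=0
Op 5: tick 4 -> clock=4. purged={a.com,b.com}
Op 6: tick 3 -> clock=7.
Op 7: tick 4 -> clock=11.
Op 8: insert c.com -> 10.0.0.1 (expiry=11+1=12). clock=11
lookup c.com: present, ip=10.0.0.1 expiry=12 > clock=11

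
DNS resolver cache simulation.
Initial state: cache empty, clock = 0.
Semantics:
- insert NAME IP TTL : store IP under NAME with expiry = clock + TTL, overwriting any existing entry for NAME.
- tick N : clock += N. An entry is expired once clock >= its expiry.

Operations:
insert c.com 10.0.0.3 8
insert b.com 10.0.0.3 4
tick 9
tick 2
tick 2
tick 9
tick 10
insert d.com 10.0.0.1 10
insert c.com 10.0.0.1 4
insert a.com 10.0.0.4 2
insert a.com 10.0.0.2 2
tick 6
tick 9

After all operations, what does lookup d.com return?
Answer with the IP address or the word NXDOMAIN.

Op 1: insert c.com -> 10.0.0.3 (expiry=0+8=8). clock=0
Op 2: insert b.com -> 10.0.0.3 (expiry=0+4=4). clock=0
Op 3: tick 9 -> clock=9. purged={b.com,c.com}
Op 4: tick 2 -> clock=11.
Op 5: tick 2 -> clock=13.
Op 6: tick 9 -> clock=22.
Op 7: tick 10 -> clock=32.
Op 8: insert d.com -> 10.0.0.1 (expiry=32+10=42). clock=32
Op 9: insert c.com -> 10.0.0.1 (expiry=32+4=36). clock=32
Op 10: insert a.com -> 10.0.0.4 (expiry=32+2=34). clock=32
Op 11: insert a.com -> 10.0.0.2 (expiry=32+2=34). clock=32
Op 12: tick 6 -> clock=38. purged={a.com,c.com}
Op 13: tick 9 -> clock=47. purged={d.com}
lookup d.com: not in cache (expired or never inserted)

Answer: NXDOMAIN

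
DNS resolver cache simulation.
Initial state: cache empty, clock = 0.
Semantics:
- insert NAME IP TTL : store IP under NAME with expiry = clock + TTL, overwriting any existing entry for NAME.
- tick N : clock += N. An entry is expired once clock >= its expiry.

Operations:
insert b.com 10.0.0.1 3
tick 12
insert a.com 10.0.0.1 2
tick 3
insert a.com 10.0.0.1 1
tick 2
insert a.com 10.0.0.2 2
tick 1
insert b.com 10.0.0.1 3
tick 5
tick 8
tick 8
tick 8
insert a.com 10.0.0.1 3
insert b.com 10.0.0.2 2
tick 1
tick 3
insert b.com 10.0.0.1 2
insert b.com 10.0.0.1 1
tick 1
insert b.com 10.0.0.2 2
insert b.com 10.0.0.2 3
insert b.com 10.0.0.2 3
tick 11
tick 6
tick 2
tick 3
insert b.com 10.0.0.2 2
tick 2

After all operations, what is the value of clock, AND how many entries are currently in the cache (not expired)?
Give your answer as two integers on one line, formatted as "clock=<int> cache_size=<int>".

Op 1: insert b.com -> 10.0.0.1 (expiry=0+3=3). clock=0
Op 2: tick 12 -> clock=12. purged={b.com}
Op 3: insert a.com -> 10.0.0.1 (expiry=12+2=14). clock=12
Op 4: tick 3 -> clock=15. purged={a.com}
Op 5: insert a.com -> 10.0.0.1 (expiry=15+1=16). clock=15
Op 6: tick 2 -> clock=17. purged={a.com}
Op 7: insert a.com -> 10.0.0.2 (expiry=17+2=19). clock=17
Op 8: tick 1 -> clock=18.
Op 9: insert b.com -> 10.0.0.1 (expiry=18+3=21). clock=18
Op 10: tick 5 -> clock=23. purged={a.com,b.com}
Op 11: tick 8 -> clock=31.
Op 12: tick 8 -> clock=39.
Op 13: tick 8 -> clock=47.
Op 14: insert a.com -> 10.0.0.1 (expiry=47+3=50). clock=47
Op 15: insert b.com -> 10.0.0.2 (expiry=47+2=49). clock=47
Op 16: tick 1 -> clock=48.
Op 17: tick 3 -> clock=51. purged={a.com,b.com}
Op 18: insert b.com -> 10.0.0.1 (expiry=51+2=53). clock=51
Op 19: insert b.com -> 10.0.0.1 (expiry=51+1=52). clock=51
Op 20: tick 1 -> clock=52. purged={b.com}
Op 21: insert b.com -> 10.0.0.2 (expiry=52+2=54). clock=52
Op 22: insert b.com -> 10.0.0.2 (expiry=52+3=55). clock=52
Op 23: insert b.com -> 10.0.0.2 (expiry=52+3=55). clock=52
Op 24: tick 11 -> clock=63. purged={b.com}
Op 25: tick 6 -> clock=69.
Op 26: tick 2 -> clock=71.
Op 27: tick 3 -> clock=74.
Op 28: insert b.com -> 10.0.0.2 (expiry=74+2=76). clock=74
Op 29: tick 2 -> clock=76. purged={b.com}
Final clock = 76
Final cache (unexpired): {} -> size=0

Answer: clock=76 cache_size=0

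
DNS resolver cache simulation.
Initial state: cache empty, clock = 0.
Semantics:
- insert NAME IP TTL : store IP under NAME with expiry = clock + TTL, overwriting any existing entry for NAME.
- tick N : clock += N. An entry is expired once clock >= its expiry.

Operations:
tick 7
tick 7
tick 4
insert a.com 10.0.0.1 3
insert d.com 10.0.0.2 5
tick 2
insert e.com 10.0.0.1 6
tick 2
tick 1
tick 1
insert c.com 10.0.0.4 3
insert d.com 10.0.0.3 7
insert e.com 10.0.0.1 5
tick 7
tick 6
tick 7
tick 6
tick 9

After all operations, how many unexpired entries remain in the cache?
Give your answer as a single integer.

Op 1: tick 7 -> clock=7.
Op 2: tick 7 -> clock=14.
Op 3: tick 4 -> clock=18.
Op 4: insert a.com -> 10.0.0.1 (expiry=18+3=21). clock=18
Op 5: insert d.com -> 10.0.0.2 (expiry=18+5=23). clock=18
Op 6: tick 2 -> clock=20.
Op 7: insert e.com -> 10.0.0.1 (expiry=20+6=26). clock=20
Op 8: tick 2 -> clock=22. purged={a.com}
Op 9: tick 1 -> clock=23. purged={d.com}
Op 10: tick 1 -> clock=24.
Op 11: insert c.com -> 10.0.0.4 (expiry=24+3=27). clock=24
Op 12: insert d.com -> 10.0.0.3 (expiry=24+7=31). clock=24
Op 13: insert e.com -> 10.0.0.1 (expiry=24+5=29). clock=24
Op 14: tick 7 -> clock=31. purged={c.com,d.com,e.com}
Op 15: tick 6 -> clock=37.
Op 16: tick 7 -> clock=44.
Op 17: tick 6 -> clock=50.
Op 18: tick 9 -> clock=59.
Final cache (unexpired): {} -> size=0

Answer: 0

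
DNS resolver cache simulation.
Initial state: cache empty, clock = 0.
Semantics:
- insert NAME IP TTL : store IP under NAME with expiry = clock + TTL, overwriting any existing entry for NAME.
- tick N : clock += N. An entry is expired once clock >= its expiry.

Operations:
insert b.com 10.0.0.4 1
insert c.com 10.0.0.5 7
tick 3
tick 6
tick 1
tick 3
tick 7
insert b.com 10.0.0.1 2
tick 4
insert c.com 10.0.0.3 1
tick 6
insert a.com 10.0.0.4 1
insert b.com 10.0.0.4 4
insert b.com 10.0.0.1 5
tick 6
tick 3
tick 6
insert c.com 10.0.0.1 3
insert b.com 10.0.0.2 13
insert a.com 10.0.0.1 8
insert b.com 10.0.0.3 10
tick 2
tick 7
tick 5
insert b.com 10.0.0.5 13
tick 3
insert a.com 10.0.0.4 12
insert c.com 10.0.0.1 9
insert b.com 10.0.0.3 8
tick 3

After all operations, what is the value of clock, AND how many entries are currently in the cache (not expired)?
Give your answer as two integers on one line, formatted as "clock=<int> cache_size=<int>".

Op 1: insert b.com -> 10.0.0.4 (expiry=0+1=1). clock=0
Op 2: insert c.com -> 10.0.0.5 (expiry=0+7=7). clock=0
Op 3: tick 3 -> clock=3. purged={b.com}
Op 4: tick 6 -> clock=9. purged={c.com}
Op 5: tick 1 -> clock=10.
Op 6: tick 3 -> clock=13.
Op 7: tick 7 -> clock=20.
Op 8: insert b.com -> 10.0.0.1 (expiry=20+2=22). clock=20
Op 9: tick 4 -> clock=24. purged={b.com}
Op 10: insert c.com -> 10.0.0.3 (expiry=24+1=25). clock=24
Op 11: tick 6 -> clock=30. purged={c.com}
Op 12: insert a.com -> 10.0.0.4 (expiry=30+1=31). clock=30
Op 13: insert b.com -> 10.0.0.4 (expiry=30+4=34). clock=30
Op 14: insert b.com -> 10.0.0.1 (expiry=30+5=35). clock=30
Op 15: tick 6 -> clock=36. purged={a.com,b.com}
Op 16: tick 3 -> clock=39.
Op 17: tick 6 -> clock=45.
Op 18: insert c.com -> 10.0.0.1 (expiry=45+3=48). clock=45
Op 19: insert b.com -> 10.0.0.2 (expiry=45+13=58). clock=45
Op 20: insert a.com -> 10.0.0.1 (expiry=45+8=53). clock=45
Op 21: insert b.com -> 10.0.0.3 (expiry=45+10=55). clock=45
Op 22: tick 2 -> clock=47.
Op 23: tick 7 -> clock=54. purged={a.com,c.com}
Op 24: tick 5 -> clock=59. purged={b.com}
Op 25: insert b.com -> 10.0.0.5 (expiry=59+13=72). clock=59
Op 26: tick 3 -> clock=62.
Op 27: insert a.com -> 10.0.0.4 (expiry=62+12=74). clock=62
Op 28: insert c.com -> 10.0.0.1 (expiry=62+9=71). clock=62
Op 29: insert b.com -> 10.0.0.3 (expiry=62+8=70). clock=62
Op 30: tick 3 -> clock=65.
Final clock = 65
Final cache (unexpired): {a.com,b.com,c.com} -> size=3

Answer: clock=65 cache_size=3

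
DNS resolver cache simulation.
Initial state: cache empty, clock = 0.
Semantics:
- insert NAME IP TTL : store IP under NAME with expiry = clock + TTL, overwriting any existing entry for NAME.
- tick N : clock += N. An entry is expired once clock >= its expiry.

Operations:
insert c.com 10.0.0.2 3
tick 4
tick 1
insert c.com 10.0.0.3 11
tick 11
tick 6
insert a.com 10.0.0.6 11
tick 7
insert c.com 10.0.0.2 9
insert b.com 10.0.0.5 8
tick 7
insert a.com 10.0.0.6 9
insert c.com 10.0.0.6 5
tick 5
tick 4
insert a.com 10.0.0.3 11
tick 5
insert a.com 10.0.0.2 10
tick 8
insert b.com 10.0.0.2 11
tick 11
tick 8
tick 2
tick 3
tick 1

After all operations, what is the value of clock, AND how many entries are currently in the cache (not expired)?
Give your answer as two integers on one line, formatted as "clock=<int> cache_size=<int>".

Answer: clock=83 cache_size=0

Derivation:
Op 1: insert c.com -> 10.0.0.2 (expiry=0+3=3). clock=0
Op 2: tick 4 -> clock=4. purged={c.com}
Op 3: tick 1 -> clock=5.
Op 4: insert c.com -> 10.0.0.3 (expiry=5+11=16). clock=5
Op 5: tick 11 -> clock=16. purged={c.com}
Op 6: tick 6 -> clock=22.
Op 7: insert a.com -> 10.0.0.6 (expiry=22+11=33). clock=22
Op 8: tick 7 -> clock=29.
Op 9: insert c.com -> 10.0.0.2 (expiry=29+9=38). clock=29
Op 10: insert b.com -> 10.0.0.5 (expiry=29+8=37). clock=29
Op 11: tick 7 -> clock=36. purged={a.com}
Op 12: insert a.com -> 10.0.0.6 (expiry=36+9=45). clock=36
Op 13: insert c.com -> 10.0.0.6 (expiry=36+5=41). clock=36
Op 14: tick 5 -> clock=41. purged={b.com,c.com}
Op 15: tick 4 -> clock=45. purged={a.com}
Op 16: insert a.com -> 10.0.0.3 (expiry=45+11=56). clock=45
Op 17: tick 5 -> clock=50.
Op 18: insert a.com -> 10.0.0.2 (expiry=50+10=60). clock=50
Op 19: tick 8 -> clock=58.
Op 20: insert b.com -> 10.0.0.2 (expiry=58+11=69). clock=58
Op 21: tick 11 -> clock=69. purged={a.com,b.com}
Op 22: tick 8 -> clock=77.
Op 23: tick 2 -> clock=79.
Op 24: tick 3 -> clock=82.
Op 25: tick 1 -> clock=83.
Final clock = 83
Final cache (unexpired): {} -> size=0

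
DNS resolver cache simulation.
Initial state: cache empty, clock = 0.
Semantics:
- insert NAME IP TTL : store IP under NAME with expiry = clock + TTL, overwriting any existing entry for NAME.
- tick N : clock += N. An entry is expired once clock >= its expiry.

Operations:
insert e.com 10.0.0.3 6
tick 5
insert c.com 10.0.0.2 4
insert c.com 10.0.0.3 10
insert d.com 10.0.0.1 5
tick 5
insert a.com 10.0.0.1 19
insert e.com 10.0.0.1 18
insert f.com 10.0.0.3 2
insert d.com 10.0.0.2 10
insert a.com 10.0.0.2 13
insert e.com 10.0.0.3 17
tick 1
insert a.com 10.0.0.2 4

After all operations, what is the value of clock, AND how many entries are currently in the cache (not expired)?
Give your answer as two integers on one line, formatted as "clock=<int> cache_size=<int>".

Answer: clock=11 cache_size=5

Derivation:
Op 1: insert e.com -> 10.0.0.3 (expiry=0+6=6). clock=0
Op 2: tick 5 -> clock=5.
Op 3: insert c.com -> 10.0.0.2 (expiry=5+4=9). clock=5
Op 4: insert c.com -> 10.0.0.3 (expiry=5+10=15). clock=5
Op 5: insert d.com -> 10.0.0.1 (expiry=5+5=10). clock=5
Op 6: tick 5 -> clock=10. purged={d.com,e.com}
Op 7: insert a.com -> 10.0.0.1 (expiry=10+19=29). clock=10
Op 8: insert e.com -> 10.0.0.1 (expiry=10+18=28). clock=10
Op 9: insert f.com -> 10.0.0.3 (expiry=10+2=12). clock=10
Op 10: insert d.com -> 10.0.0.2 (expiry=10+10=20). clock=10
Op 11: insert a.com -> 10.0.0.2 (expiry=10+13=23). clock=10
Op 12: insert e.com -> 10.0.0.3 (expiry=10+17=27). clock=10
Op 13: tick 1 -> clock=11.
Op 14: insert a.com -> 10.0.0.2 (expiry=11+4=15). clock=11
Final clock = 11
Final cache (unexpired): {a.com,c.com,d.com,e.com,f.com} -> size=5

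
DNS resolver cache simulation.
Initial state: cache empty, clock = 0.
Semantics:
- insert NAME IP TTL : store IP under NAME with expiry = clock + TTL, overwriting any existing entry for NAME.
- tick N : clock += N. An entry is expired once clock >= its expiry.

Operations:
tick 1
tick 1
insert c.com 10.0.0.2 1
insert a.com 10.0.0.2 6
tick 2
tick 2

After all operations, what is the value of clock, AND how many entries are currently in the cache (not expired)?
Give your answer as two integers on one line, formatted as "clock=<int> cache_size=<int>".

Op 1: tick 1 -> clock=1.
Op 2: tick 1 -> clock=2.
Op 3: insert c.com -> 10.0.0.2 (expiry=2+1=3). clock=2
Op 4: insert a.com -> 10.0.0.2 (expiry=2+6=8). clock=2
Op 5: tick 2 -> clock=4. purged={c.com}
Op 6: tick 2 -> clock=6.
Final clock = 6
Final cache (unexpired): {a.com} -> size=1

Answer: clock=6 cache_size=1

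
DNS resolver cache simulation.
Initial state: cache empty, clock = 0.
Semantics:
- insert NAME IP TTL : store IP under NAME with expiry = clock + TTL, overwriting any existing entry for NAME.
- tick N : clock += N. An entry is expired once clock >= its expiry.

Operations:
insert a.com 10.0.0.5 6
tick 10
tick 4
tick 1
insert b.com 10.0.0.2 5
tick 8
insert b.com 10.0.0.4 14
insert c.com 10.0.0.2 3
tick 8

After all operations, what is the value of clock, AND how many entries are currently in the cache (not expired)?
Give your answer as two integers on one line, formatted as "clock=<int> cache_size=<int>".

Answer: clock=31 cache_size=1

Derivation:
Op 1: insert a.com -> 10.0.0.5 (expiry=0+6=6). clock=0
Op 2: tick 10 -> clock=10. purged={a.com}
Op 3: tick 4 -> clock=14.
Op 4: tick 1 -> clock=15.
Op 5: insert b.com -> 10.0.0.2 (expiry=15+5=20). clock=15
Op 6: tick 8 -> clock=23. purged={b.com}
Op 7: insert b.com -> 10.0.0.4 (expiry=23+14=37). clock=23
Op 8: insert c.com -> 10.0.0.2 (expiry=23+3=26). clock=23
Op 9: tick 8 -> clock=31. purged={c.com}
Final clock = 31
Final cache (unexpired): {b.com} -> size=1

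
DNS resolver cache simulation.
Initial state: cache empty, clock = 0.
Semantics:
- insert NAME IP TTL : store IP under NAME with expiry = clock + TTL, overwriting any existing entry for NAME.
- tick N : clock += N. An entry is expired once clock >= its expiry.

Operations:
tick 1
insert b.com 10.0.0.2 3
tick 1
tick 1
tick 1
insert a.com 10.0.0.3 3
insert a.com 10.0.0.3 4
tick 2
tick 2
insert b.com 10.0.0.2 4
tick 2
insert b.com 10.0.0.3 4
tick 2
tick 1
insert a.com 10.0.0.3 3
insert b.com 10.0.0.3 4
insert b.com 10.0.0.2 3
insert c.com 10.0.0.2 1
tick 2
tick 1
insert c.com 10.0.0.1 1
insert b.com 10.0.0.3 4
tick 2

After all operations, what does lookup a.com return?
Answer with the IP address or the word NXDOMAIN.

Op 1: tick 1 -> clock=1.
Op 2: insert b.com -> 10.0.0.2 (expiry=1+3=4). clock=1
Op 3: tick 1 -> clock=2.
Op 4: tick 1 -> clock=3.
Op 5: tick 1 -> clock=4. purged={b.com}
Op 6: insert a.com -> 10.0.0.3 (expiry=4+3=7). clock=4
Op 7: insert a.com -> 10.0.0.3 (expiry=4+4=8). clock=4
Op 8: tick 2 -> clock=6.
Op 9: tick 2 -> clock=8. purged={a.com}
Op 10: insert b.com -> 10.0.0.2 (expiry=8+4=12). clock=8
Op 11: tick 2 -> clock=10.
Op 12: insert b.com -> 10.0.0.3 (expiry=10+4=14). clock=10
Op 13: tick 2 -> clock=12.
Op 14: tick 1 -> clock=13.
Op 15: insert a.com -> 10.0.0.3 (expiry=13+3=16). clock=13
Op 16: insert b.com -> 10.0.0.3 (expiry=13+4=17). clock=13
Op 17: insert b.com -> 10.0.0.2 (expiry=13+3=16). clock=13
Op 18: insert c.com -> 10.0.0.2 (expiry=13+1=14). clock=13
Op 19: tick 2 -> clock=15. purged={c.com}
Op 20: tick 1 -> clock=16. purged={a.com,b.com}
Op 21: insert c.com -> 10.0.0.1 (expiry=16+1=17). clock=16
Op 22: insert b.com -> 10.0.0.3 (expiry=16+4=20). clock=16
Op 23: tick 2 -> clock=18. purged={c.com}
lookup a.com: not in cache (expired or never inserted)

Answer: NXDOMAIN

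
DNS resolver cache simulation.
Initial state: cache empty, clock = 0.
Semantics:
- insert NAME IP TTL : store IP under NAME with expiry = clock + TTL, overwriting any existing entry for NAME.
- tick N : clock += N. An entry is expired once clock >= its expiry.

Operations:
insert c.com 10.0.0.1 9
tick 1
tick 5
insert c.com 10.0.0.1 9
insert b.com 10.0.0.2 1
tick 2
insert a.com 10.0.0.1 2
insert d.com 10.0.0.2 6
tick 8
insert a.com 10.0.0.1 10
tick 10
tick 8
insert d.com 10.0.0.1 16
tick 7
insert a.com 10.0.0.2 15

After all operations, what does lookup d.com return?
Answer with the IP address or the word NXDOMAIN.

Op 1: insert c.com -> 10.0.0.1 (expiry=0+9=9). clock=0
Op 2: tick 1 -> clock=1.
Op 3: tick 5 -> clock=6.
Op 4: insert c.com -> 10.0.0.1 (expiry=6+9=15). clock=6
Op 5: insert b.com -> 10.0.0.2 (expiry=6+1=7). clock=6
Op 6: tick 2 -> clock=8. purged={b.com}
Op 7: insert a.com -> 10.0.0.1 (expiry=8+2=10). clock=8
Op 8: insert d.com -> 10.0.0.2 (expiry=8+6=14). clock=8
Op 9: tick 8 -> clock=16. purged={a.com,c.com,d.com}
Op 10: insert a.com -> 10.0.0.1 (expiry=16+10=26). clock=16
Op 11: tick 10 -> clock=26. purged={a.com}
Op 12: tick 8 -> clock=34.
Op 13: insert d.com -> 10.0.0.1 (expiry=34+16=50). clock=34
Op 14: tick 7 -> clock=41.
Op 15: insert a.com -> 10.0.0.2 (expiry=41+15=56). clock=41
lookup d.com: present, ip=10.0.0.1 expiry=50 > clock=41

Answer: 10.0.0.1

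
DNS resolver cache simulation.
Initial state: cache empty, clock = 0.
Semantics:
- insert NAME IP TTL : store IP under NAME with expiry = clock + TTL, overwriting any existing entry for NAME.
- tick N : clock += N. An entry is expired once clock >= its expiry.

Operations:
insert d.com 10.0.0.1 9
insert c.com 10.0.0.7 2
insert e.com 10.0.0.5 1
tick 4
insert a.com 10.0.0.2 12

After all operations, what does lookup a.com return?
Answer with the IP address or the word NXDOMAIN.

Op 1: insert d.com -> 10.0.0.1 (expiry=0+9=9). clock=0
Op 2: insert c.com -> 10.0.0.7 (expiry=0+2=2). clock=0
Op 3: insert e.com -> 10.0.0.5 (expiry=0+1=1). clock=0
Op 4: tick 4 -> clock=4. purged={c.com,e.com}
Op 5: insert a.com -> 10.0.0.2 (expiry=4+12=16). clock=4
lookup a.com: present, ip=10.0.0.2 expiry=16 > clock=4

Answer: 10.0.0.2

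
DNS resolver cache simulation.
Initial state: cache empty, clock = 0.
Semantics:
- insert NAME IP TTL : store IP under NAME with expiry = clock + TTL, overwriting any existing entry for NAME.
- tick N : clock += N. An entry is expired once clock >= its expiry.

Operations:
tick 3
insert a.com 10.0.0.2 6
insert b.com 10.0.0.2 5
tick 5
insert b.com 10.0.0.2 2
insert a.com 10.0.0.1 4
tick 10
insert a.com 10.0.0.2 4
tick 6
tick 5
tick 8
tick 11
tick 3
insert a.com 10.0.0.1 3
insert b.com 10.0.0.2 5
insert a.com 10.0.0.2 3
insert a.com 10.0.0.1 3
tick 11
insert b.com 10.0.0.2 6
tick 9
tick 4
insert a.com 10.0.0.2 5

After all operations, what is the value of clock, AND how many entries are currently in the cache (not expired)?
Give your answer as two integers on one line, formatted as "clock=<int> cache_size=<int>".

Op 1: tick 3 -> clock=3.
Op 2: insert a.com -> 10.0.0.2 (expiry=3+6=9). clock=3
Op 3: insert b.com -> 10.0.0.2 (expiry=3+5=8). clock=3
Op 4: tick 5 -> clock=8. purged={b.com}
Op 5: insert b.com -> 10.0.0.2 (expiry=8+2=10). clock=8
Op 6: insert a.com -> 10.0.0.1 (expiry=8+4=12). clock=8
Op 7: tick 10 -> clock=18. purged={a.com,b.com}
Op 8: insert a.com -> 10.0.0.2 (expiry=18+4=22). clock=18
Op 9: tick 6 -> clock=24. purged={a.com}
Op 10: tick 5 -> clock=29.
Op 11: tick 8 -> clock=37.
Op 12: tick 11 -> clock=48.
Op 13: tick 3 -> clock=51.
Op 14: insert a.com -> 10.0.0.1 (expiry=51+3=54). clock=51
Op 15: insert b.com -> 10.0.0.2 (expiry=51+5=56). clock=51
Op 16: insert a.com -> 10.0.0.2 (expiry=51+3=54). clock=51
Op 17: insert a.com -> 10.0.0.1 (expiry=51+3=54). clock=51
Op 18: tick 11 -> clock=62. purged={a.com,b.com}
Op 19: insert b.com -> 10.0.0.2 (expiry=62+6=68). clock=62
Op 20: tick 9 -> clock=71. purged={b.com}
Op 21: tick 4 -> clock=75.
Op 22: insert a.com -> 10.0.0.2 (expiry=75+5=80). clock=75
Final clock = 75
Final cache (unexpired): {a.com} -> size=1

Answer: clock=75 cache_size=1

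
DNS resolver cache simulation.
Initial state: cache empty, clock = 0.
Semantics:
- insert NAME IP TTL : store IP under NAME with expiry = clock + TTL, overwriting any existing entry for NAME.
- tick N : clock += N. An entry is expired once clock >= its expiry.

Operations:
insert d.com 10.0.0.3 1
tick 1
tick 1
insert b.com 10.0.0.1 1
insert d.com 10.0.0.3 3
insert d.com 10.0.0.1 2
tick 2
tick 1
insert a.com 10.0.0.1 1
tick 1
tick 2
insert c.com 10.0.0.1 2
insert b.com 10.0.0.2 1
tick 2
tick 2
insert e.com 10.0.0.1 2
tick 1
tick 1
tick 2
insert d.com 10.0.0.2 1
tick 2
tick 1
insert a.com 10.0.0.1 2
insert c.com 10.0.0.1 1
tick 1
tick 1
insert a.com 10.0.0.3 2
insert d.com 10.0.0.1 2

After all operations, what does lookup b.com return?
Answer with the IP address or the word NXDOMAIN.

Answer: NXDOMAIN

Derivation:
Op 1: insert d.com -> 10.0.0.3 (expiry=0+1=1). clock=0
Op 2: tick 1 -> clock=1. purged={d.com}
Op 3: tick 1 -> clock=2.
Op 4: insert b.com -> 10.0.0.1 (expiry=2+1=3). clock=2
Op 5: insert d.com -> 10.0.0.3 (expiry=2+3=5). clock=2
Op 6: insert d.com -> 10.0.0.1 (expiry=2+2=4). clock=2
Op 7: tick 2 -> clock=4. purged={b.com,d.com}
Op 8: tick 1 -> clock=5.
Op 9: insert a.com -> 10.0.0.1 (expiry=5+1=6). clock=5
Op 10: tick 1 -> clock=6. purged={a.com}
Op 11: tick 2 -> clock=8.
Op 12: insert c.com -> 10.0.0.1 (expiry=8+2=10). clock=8
Op 13: insert b.com -> 10.0.0.2 (expiry=8+1=9). clock=8
Op 14: tick 2 -> clock=10. purged={b.com,c.com}
Op 15: tick 2 -> clock=12.
Op 16: insert e.com -> 10.0.0.1 (expiry=12+2=14). clock=12
Op 17: tick 1 -> clock=13.
Op 18: tick 1 -> clock=14. purged={e.com}
Op 19: tick 2 -> clock=16.
Op 20: insert d.com -> 10.0.0.2 (expiry=16+1=17). clock=16
Op 21: tick 2 -> clock=18. purged={d.com}
Op 22: tick 1 -> clock=19.
Op 23: insert a.com -> 10.0.0.1 (expiry=19+2=21). clock=19
Op 24: insert c.com -> 10.0.0.1 (expiry=19+1=20). clock=19
Op 25: tick 1 -> clock=20. purged={c.com}
Op 26: tick 1 -> clock=21. purged={a.com}
Op 27: insert a.com -> 10.0.0.3 (expiry=21+2=23). clock=21
Op 28: insert d.com -> 10.0.0.1 (expiry=21+2=23). clock=21
lookup b.com: not in cache (expired or never inserted)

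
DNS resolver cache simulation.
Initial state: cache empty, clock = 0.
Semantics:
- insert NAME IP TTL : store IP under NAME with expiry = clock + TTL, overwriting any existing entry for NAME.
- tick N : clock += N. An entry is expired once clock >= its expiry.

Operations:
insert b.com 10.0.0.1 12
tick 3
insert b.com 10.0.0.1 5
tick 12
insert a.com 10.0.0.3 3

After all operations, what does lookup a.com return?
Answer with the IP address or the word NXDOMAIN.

Op 1: insert b.com -> 10.0.0.1 (expiry=0+12=12). clock=0
Op 2: tick 3 -> clock=3.
Op 3: insert b.com -> 10.0.0.1 (expiry=3+5=8). clock=3
Op 4: tick 12 -> clock=15. purged={b.com}
Op 5: insert a.com -> 10.0.0.3 (expiry=15+3=18). clock=15
lookup a.com: present, ip=10.0.0.3 expiry=18 > clock=15

Answer: 10.0.0.3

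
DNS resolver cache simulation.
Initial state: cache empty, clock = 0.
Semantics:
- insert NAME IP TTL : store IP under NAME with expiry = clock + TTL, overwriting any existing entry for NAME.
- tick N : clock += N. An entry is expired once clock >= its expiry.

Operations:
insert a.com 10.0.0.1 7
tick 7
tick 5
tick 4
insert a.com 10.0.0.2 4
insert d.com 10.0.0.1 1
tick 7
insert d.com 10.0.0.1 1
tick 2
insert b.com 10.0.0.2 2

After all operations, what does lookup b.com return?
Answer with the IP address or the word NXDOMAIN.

Op 1: insert a.com -> 10.0.0.1 (expiry=0+7=7). clock=0
Op 2: tick 7 -> clock=7. purged={a.com}
Op 3: tick 5 -> clock=12.
Op 4: tick 4 -> clock=16.
Op 5: insert a.com -> 10.0.0.2 (expiry=16+4=20). clock=16
Op 6: insert d.com -> 10.0.0.1 (expiry=16+1=17). clock=16
Op 7: tick 7 -> clock=23. purged={a.com,d.com}
Op 8: insert d.com -> 10.0.0.1 (expiry=23+1=24). clock=23
Op 9: tick 2 -> clock=25. purged={d.com}
Op 10: insert b.com -> 10.0.0.2 (expiry=25+2=27). clock=25
lookup b.com: present, ip=10.0.0.2 expiry=27 > clock=25

Answer: 10.0.0.2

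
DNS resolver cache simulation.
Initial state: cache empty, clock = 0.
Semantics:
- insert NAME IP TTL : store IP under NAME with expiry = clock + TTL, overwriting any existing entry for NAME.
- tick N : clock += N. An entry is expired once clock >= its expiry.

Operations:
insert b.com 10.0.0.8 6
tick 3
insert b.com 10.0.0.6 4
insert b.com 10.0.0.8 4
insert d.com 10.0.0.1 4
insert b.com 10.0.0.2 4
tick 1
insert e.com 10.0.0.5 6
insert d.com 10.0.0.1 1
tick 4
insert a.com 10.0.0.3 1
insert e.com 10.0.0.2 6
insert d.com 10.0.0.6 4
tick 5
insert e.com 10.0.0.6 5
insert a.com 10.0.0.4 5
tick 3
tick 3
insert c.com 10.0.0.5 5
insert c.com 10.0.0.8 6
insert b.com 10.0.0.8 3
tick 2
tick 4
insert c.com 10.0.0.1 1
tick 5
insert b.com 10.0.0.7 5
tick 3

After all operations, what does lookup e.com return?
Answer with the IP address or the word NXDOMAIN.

Answer: NXDOMAIN

Derivation:
Op 1: insert b.com -> 10.0.0.8 (expiry=0+6=6). clock=0
Op 2: tick 3 -> clock=3.
Op 3: insert b.com -> 10.0.0.6 (expiry=3+4=7). clock=3
Op 4: insert b.com -> 10.0.0.8 (expiry=3+4=7). clock=3
Op 5: insert d.com -> 10.0.0.1 (expiry=3+4=7). clock=3
Op 6: insert b.com -> 10.0.0.2 (expiry=3+4=7). clock=3
Op 7: tick 1 -> clock=4.
Op 8: insert e.com -> 10.0.0.5 (expiry=4+6=10). clock=4
Op 9: insert d.com -> 10.0.0.1 (expiry=4+1=5). clock=4
Op 10: tick 4 -> clock=8. purged={b.com,d.com}
Op 11: insert a.com -> 10.0.0.3 (expiry=8+1=9). clock=8
Op 12: insert e.com -> 10.0.0.2 (expiry=8+6=14). clock=8
Op 13: insert d.com -> 10.0.0.6 (expiry=8+4=12). clock=8
Op 14: tick 5 -> clock=13. purged={a.com,d.com}
Op 15: insert e.com -> 10.0.0.6 (expiry=13+5=18). clock=13
Op 16: insert a.com -> 10.0.0.4 (expiry=13+5=18). clock=13
Op 17: tick 3 -> clock=16.
Op 18: tick 3 -> clock=19. purged={a.com,e.com}
Op 19: insert c.com -> 10.0.0.5 (expiry=19+5=24). clock=19
Op 20: insert c.com -> 10.0.0.8 (expiry=19+6=25). clock=19
Op 21: insert b.com -> 10.0.0.8 (expiry=19+3=22). clock=19
Op 22: tick 2 -> clock=21.
Op 23: tick 4 -> clock=25. purged={b.com,c.com}
Op 24: insert c.com -> 10.0.0.1 (expiry=25+1=26). clock=25
Op 25: tick 5 -> clock=30. purged={c.com}
Op 26: insert b.com -> 10.0.0.7 (expiry=30+5=35). clock=30
Op 27: tick 3 -> clock=33.
lookup e.com: not in cache (expired or never inserted)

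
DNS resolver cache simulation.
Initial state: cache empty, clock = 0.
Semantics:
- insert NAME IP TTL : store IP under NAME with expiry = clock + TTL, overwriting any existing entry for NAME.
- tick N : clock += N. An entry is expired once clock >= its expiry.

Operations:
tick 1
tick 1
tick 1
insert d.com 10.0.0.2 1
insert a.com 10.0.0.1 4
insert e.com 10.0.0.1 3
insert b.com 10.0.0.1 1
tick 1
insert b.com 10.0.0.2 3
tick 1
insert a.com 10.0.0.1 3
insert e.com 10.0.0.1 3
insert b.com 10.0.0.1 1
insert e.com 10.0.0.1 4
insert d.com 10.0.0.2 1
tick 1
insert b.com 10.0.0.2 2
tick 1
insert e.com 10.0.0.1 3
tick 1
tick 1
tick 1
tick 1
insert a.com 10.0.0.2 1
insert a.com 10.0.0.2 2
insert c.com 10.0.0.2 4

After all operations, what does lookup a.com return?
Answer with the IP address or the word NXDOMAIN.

Op 1: tick 1 -> clock=1.
Op 2: tick 1 -> clock=2.
Op 3: tick 1 -> clock=3.
Op 4: insert d.com -> 10.0.0.2 (expiry=3+1=4). clock=3
Op 5: insert a.com -> 10.0.0.1 (expiry=3+4=7). clock=3
Op 6: insert e.com -> 10.0.0.1 (expiry=3+3=6). clock=3
Op 7: insert b.com -> 10.0.0.1 (expiry=3+1=4). clock=3
Op 8: tick 1 -> clock=4. purged={b.com,d.com}
Op 9: insert b.com -> 10.0.0.2 (expiry=4+3=7). clock=4
Op 10: tick 1 -> clock=5.
Op 11: insert a.com -> 10.0.0.1 (expiry=5+3=8). clock=5
Op 12: insert e.com -> 10.0.0.1 (expiry=5+3=8). clock=5
Op 13: insert b.com -> 10.0.0.1 (expiry=5+1=6). clock=5
Op 14: insert e.com -> 10.0.0.1 (expiry=5+4=9). clock=5
Op 15: insert d.com -> 10.0.0.2 (expiry=5+1=6). clock=5
Op 16: tick 1 -> clock=6. purged={b.com,d.com}
Op 17: insert b.com -> 10.0.0.2 (expiry=6+2=8). clock=6
Op 18: tick 1 -> clock=7.
Op 19: insert e.com -> 10.0.0.1 (expiry=7+3=10). clock=7
Op 20: tick 1 -> clock=8. purged={a.com,b.com}
Op 21: tick 1 -> clock=9.
Op 22: tick 1 -> clock=10. purged={e.com}
Op 23: tick 1 -> clock=11.
Op 24: insert a.com -> 10.0.0.2 (expiry=11+1=12). clock=11
Op 25: insert a.com -> 10.0.0.2 (expiry=11+2=13). clock=11
Op 26: insert c.com -> 10.0.0.2 (expiry=11+4=15). clock=11
lookup a.com: present, ip=10.0.0.2 expiry=13 > clock=11

Answer: 10.0.0.2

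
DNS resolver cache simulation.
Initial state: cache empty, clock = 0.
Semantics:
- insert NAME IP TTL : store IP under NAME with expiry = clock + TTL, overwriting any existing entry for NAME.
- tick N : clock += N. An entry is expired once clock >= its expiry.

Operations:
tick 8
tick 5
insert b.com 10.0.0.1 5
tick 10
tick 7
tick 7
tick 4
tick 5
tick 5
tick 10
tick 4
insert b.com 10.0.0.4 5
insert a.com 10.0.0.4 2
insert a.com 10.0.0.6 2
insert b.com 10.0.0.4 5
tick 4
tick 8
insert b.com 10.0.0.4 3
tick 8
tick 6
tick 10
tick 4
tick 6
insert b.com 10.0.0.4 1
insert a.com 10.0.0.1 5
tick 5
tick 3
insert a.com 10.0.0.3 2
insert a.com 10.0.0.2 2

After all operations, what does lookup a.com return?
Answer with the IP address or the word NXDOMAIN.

Op 1: tick 8 -> clock=8.
Op 2: tick 5 -> clock=13.
Op 3: insert b.com -> 10.0.0.1 (expiry=13+5=18). clock=13
Op 4: tick 10 -> clock=23. purged={b.com}
Op 5: tick 7 -> clock=30.
Op 6: tick 7 -> clock=37.
Op 7: tick 4 -> clock=41.
Op 8: tick 5 -> clock=46.
Op 9: tick 5 -> clock=51.
Op 10: tick 10 -> clock=61.
Op 11: tick 4 -> clock=65.
Op 12: insert b.com -> 10.0.0.4 (expiry=65+5=70). clock=65
Op 13: insert a.com -> 10.0.0.4 (expiry=65+2=67). clock=65
Op 14: insert a.com -> 10.0.0.6 (expiry=65+2=67). clock=65
Op 15: insert b.com -> 10.0.0.4 (expiry=65+5=70). clock=65
Op 16: tick 4 -> clock=69. purged={a.com}
Op 17: tick 8 -> clock=77. purged={b.com}
Op 18: insert b.com -> 10.0.0.4 (expiry=77+3=80). clock=77
Op 19: tick 8 -> clock=85. purged={b.com}
Op 20: tick 6 -> clock=91.
Op 21: tick 10 -> clock=101.
Op 22: tick 4 -> clock=105.
Op 23: tick 6 -> clock=111.
Op 24: insert b.com -> 10.0.0.4 (expiry=111+1=112). clock=111
Op 25: insert a.com -> 10.0.0.1 (expiry=111+5=116). clock=111
Op 26: tick 5 -> clock=116. purged={a.com,b.com}
Op 27: tick 3 -> clock=119.
Op 28: insert a.com -> 10.0.0.3 (expiry=119+2=121). clock=119
Op 29: insert a.com -> 10.0.0.2 (expiry=119+2=121). clock=119
lookup a.com: present, ip=10.0.0.2 expiry=121 > clock=119

Answer: 10.0.0.2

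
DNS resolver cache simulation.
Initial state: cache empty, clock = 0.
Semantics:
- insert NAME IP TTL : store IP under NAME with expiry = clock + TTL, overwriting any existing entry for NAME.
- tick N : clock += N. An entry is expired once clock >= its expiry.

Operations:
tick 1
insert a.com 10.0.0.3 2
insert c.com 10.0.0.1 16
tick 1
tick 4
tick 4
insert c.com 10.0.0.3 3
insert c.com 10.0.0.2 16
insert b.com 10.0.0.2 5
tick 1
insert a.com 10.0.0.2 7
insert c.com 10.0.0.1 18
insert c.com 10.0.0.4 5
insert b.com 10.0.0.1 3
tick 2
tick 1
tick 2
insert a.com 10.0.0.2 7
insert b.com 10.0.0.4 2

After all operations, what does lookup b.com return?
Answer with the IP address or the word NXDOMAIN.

Answer: 10.0.0.4

Derivation:
Op 1: tick 1 -> clock=1.
Op 2: insert a.com -> 10.0.0.3 (expiry=1+2=3). clock=1
Op 3: insert c.com -> 10.0.0.1 (expiry=1+16=17). clock=1
Op 4: tick 1 -> clock=2.
Op 5: tick 4 -> clock=6. purged={a.com}
Op 6: tick 4 -> clock=10.
Op 7: insert c.com -> 10.0.0.3 (expiry=10+3=13). clock=10
Op 8: insert c.com -> 10.0.0.2 (expiry=10+16=26). clock=10
Op 9: insert b.com -> 10.0.0.2 (expiry=10+5=15). clock=10
Op 10: tick 1 -> clock=11.
Op 11: insert a.com -> 10.0.0.2 (expiry=11+7=18). clock=11
Op 12: insert c.com -> 10.0.0.1 (expiry=11+18=29). clock=11
Op 13: insert c.com -> 10.0.0.4 (expiry=11+5=16). clock=11
Op 14: insert b.com -> 10.0.0.1 (expiry=11+3=14). clock=11
Op 15: tick 2 -> clock=13.
Op 16: tick 1 -> clock=14. purged={b.com}
Op 17: tick 2 -> clock=16. purged={c.com}
Op 18: insert a.com -> 10.0.0.2 (expiry=16+7=23). clock=16
Op 19: insert b.com -> 10.0.0.4 (expiry=16+2=18). clock=16
lookup b.com: present, ip=10.0.0.4 expiry=18 > clock=16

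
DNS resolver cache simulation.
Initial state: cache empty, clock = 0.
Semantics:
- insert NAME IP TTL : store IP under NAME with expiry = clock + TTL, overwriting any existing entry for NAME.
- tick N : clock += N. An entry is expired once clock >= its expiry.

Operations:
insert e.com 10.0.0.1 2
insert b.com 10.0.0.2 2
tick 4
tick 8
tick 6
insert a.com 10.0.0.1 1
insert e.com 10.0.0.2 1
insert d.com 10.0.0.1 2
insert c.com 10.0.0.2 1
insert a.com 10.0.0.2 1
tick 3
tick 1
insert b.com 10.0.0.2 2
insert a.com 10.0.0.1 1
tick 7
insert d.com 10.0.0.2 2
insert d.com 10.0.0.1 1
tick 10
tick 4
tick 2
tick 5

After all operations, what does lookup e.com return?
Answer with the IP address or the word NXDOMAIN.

Op 1: insert e.com -> 10.0.0.1 (expiry=0+2=2). clock=0
Op 2: insert b.com -> 10.0.0.2 (expiry=0+2=2). clock=0
Op 3: tick 4 -> clock=4. purged={b.com,e.com}
Op 4: tick 8 -> clock=12.
Op 5: tick 6 -> clock=18.
Op 6: insert a.com -> 10.0.0.1 (expiry=18+1=19). clock=18
Op 7: insert e.com -> 10.0.0.2 (expiry=18+1=19). clock=18
Op 8: insert d.com -> 10.0.0.1 (expiry=18+2=20). clock=18
Op 9: insert c.com -> 10.0.0.2 (expiry=18+1=19). clock=18
Op 10: insert a.com -> 10.0.0.2 (expiry=18+1=19). clock=18
Op 11: tick 3 -> clock=21. purged={a.com,c.com,d.com,e.com}
Op 12: tick 1 -> clock=22.
Op 13: insert b.com -> 10.0.0.2 (expiry=22+2=24). clock=22
Op 14: insert a.com -> 10.0.0.1 (expiry=22+1=23). clock=22
Op 15: tick 7 -> clock=29. purged={a.com,b.com}
Op 16: insert d.com -> 10.0.0.2 (expiry=29+2=31). clock=29
Op 17: insert d.com -> 10.0.0.1 (expiry=29+1=30). clock=29
Op 18: tick 10 -> clock=39. purged={d.com}
Op 19: tick 4 -> clock=43.
Op 20: tick 2 -> clock=45.
Op 21: tick 5 -> clock=50.
lookup e.com: not in cache (expired or never inserted)

Answer: NXDOMAIN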